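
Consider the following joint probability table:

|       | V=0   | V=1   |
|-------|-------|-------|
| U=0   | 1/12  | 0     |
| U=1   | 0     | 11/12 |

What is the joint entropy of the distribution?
H(U,V) = -Σ P(U,V) log₂ P(U,V), summed over the non-zero cells:
H(U,V) = -[(1/12)·log₂(1/12) + (11/12)·log₂(11/12)]
  = 0.2987 + 0.1151
  = 0.4138 bits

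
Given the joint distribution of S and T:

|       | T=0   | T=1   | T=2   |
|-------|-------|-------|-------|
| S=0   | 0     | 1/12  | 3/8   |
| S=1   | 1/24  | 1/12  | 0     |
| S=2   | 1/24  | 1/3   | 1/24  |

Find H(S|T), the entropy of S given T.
Marginal P(T) (column sums):
  P(T=0) = 0 + 1/24 + 1/24 = 1/12
  P(T=1) = 1/12 + 1/12 + 1/3 = 1/2
  P(T=2) = 3/8 + 0 + 1/24 = 5/12

H(S|T) = -Σ P(S,T)·log₂ P(S|T), where P(S|T) = P(S,T) / P(T)
  (cells with P(S,T) = 0 contribute 0)
  (S=0,T=1): P(S|T) = (1/12)/(1/2) = 1/6;  -(1/12)·log₂(1/6) = 0.2154
  (S=0,T=2): P(S|T) = (3/8)/(5/12) = 9/10;  -(3/8)·log₂(9/10) = 0.0570
  (S=1,T=0): P(S|T) = (1/24)/(1/12) = 1/2;  -(1/24)·log₂(1/2) = 0.0417
  (S=1,T=1): P(S|T) = (1/12)/(1/2) = 1/6;  -(1/12)·log₂(1/6) = 0.2154
  (S=2,T=0): P(S|T) = (1/24)/(1/12) = 1/2;  -(1/24)·log₂(1/2) = 0.0417
  (S=2,T=1): P(S|T) = (1/3)/(1/2) = 2/3;  -(1/3)·log₂(2/3) = 0.1950
  (S=2,T=2): P(S|T) = (1/24)/(5/12) = 1/10;  -(1/24)·log₂(1/10) = 0.1384
H(S|T) = 0.2154 + 0.0570 + 0.0417 + 0.2154 + 0.0417 + 0.1950 + 0.1384
  = 0.9046 bits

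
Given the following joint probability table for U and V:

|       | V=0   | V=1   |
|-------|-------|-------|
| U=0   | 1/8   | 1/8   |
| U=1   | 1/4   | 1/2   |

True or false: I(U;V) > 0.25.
Marginal P(U) (row sums):
  P(U=0) = 1/8 + 1/8 = 1/4
  P(U=1) = 1/4 + 1/2 = 3/4
Marginal P(V) (column sums):
  P(V=0) = 1/8 + 1/4 = 3/8
  P(V=1) = 1/8 + 1/2 = 5/8

H(U) = -[(1/4)·log₂(1/4) + (3/4)·log₂(3/4)]
  = 0.5000 + 0.3113
  = 0.8113 bits
H(V) = -[(3/8)·log₂(3/8) + (5/8)·log₂(5/8)]
  = 0.5306 + 0.4238
  = 0.9544 bits
H(U,V) = -[(1/8)·log₂(1/8) + (1/8)·log₂(1/8) + (1/4)·log₂(1/4) + (1/2)·log₂(1/2)]
  = 0.3750 + 0.3750 + 0.5000 + 0.5000
  = 1.7500 bits

I(U;V) = H(U) + H(V) - H(U,V)
  = 0.8113 + 0.9544 - 1.7500
  = 0.0157 bits

False. I(U;V) = 0.0157 bits, which is ≤ 0.25 bits.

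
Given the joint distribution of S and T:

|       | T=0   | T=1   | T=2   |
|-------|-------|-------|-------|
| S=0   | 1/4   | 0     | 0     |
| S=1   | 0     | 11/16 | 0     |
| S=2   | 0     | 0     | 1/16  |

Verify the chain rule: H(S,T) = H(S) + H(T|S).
Left side:
H(S,T) = -[(1/4)·log₂(1/4) + (11/16)·log₂(11/16) + (1/16)·log₂(1/16)]
  = 0.5000 + 0.3716 + 0.2500
  = 1.1216 bits

Right side:
Marginal P(S) (row sums):
  P(S=0) = 1/4 + 0 + 0 = 1/4
  P(S=1) = 0 + 11/16 + 0 = 11/16
  P(S=2) = 0 + 0 + 1/16 = 1/16
H(S) = -[(1/4)·log₂(1/4) + (11/16)·log₂(11/16) + (1/16)·log₂(1/16)]
  = 0.5000 + 0.3716 + 0.2500
  = 1.1216 bits
H(T|S) = -Σ P(S,T)·log₂ P(T|S), where P(T|S) = P(S,T) / P(S)
  (cells with P(S,T) = 0 contribute 0)
  (S=0,T=0): P(T|S) = (1/4)/(1/4) = 1;  -(1/4)·log₂(1) = 0.0000
  (S=1,T=1): P(T|S) = (11/16)/(11/16) = 1;  -(11/16)·log₂(1) = 0.0000
  (S=2,T=2): P(T|S) = (1/16)/(1/16) = 1;  -(1/16)·log₂(1) = 0.0000
H(T|S) = 0.0000 + 0.0000 + 0.0000
  = 0.0000 bits
H(S) + H(T|S) = 1.1216 + 0.0000 = 1.1216 bits

Both sides equal 1.1216 bits, so the chain rule holds ✓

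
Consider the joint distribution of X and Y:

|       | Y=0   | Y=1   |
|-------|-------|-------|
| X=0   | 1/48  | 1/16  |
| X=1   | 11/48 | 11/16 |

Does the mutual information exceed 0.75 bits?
Marginal P(X) (row sums):
  P(X=0) = 1/48 + 1/16 = 1/12
  P(X=1) = 11/48 + 11/16 = 11/12
Marginal P(Y) (column sums):
  P(Y=0) = 1/48 + 11/48 = 1/4
  P(Y=1) = 1/16 + 11/16 = 3/4

H(X) = -[(1/12)·log₂(1/12) + (11/12)·log₂(11/12)]
  = 0.2987 + 0.1151
  = 0.4138 bits
H(Y) = -[(1/4)·log₂(1/4) + (3/4)·log₂(3/4)]
  = 0.5000 + 0.3113
  = 0.8113 bits
H(X,Y) = -[(1/48)·log₂(1/48) + (1/16)·log₂(1/16) + (11/48)·log₂(11/48) + (11/16)·log₂(11/16)]
  = 0.1164 + 0.2500 + 0.4871 + 0.3716
  = 1.2251 bits

I(X;Y) = H(X) + H(Y) - H(X,Y)
  = 0.4138 + 0.8113 - 1.2251
  = 0.0000 bits

No. I(X;Y) = 0.0000 bits, which is ≤ 0.75 bits.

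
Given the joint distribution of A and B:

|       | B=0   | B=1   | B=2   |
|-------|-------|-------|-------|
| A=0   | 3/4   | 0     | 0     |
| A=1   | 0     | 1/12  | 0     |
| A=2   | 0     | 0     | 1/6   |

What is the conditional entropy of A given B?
Marginal P(B) (column sums):
  P(B=0) = 3/4 + 0 + 0 = 3/4
  P(B=1) = 0 + 1/12 + 0 = 1/12
  P(B=2) = 0 + 0 + 1/6 = 1/6

H(A|B) = -Σ P(A,B)·log₂ P(A|B), where P(A|B) = P(A,B) / P(B)
  (cells with P(A,B) = 0 contribute 0)
  (A=0,B=0): P(A|B) = (3/4)/(3/4) = 1;  -(3/4)·log₂(1) = 0.0000
  (A=1,B=1): P(A|B) = (1/12)/(1/12) = 1;  -(1/12)·log₂(1) = 0.0000
  (A=2,B=2): P(A|B) = (1/6)/(1/6) = 1;  -(1/6)·log₂(1) = 0.0000
H(A|B) = 0.0000 + 0.0000 + 0.0000
  = 0.0000 bits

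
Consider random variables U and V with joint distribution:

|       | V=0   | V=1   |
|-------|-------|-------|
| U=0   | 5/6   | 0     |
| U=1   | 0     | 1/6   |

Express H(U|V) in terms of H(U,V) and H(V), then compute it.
H(U|V) = H(U,V) - H(V)

Marginal P(V) (column sums):
  P(V=0) = 5/6 + 0 = 5/6
  P(V=1) = 0 + 1/6 = 1/6

H(U,V) = -[(5/6)·log₂(5/6) + (1/6)·log₂(1/6)]
  = 0.2192 + 0.4308
  = 0.6500 bits
H(V) = -[(5/6)·log₂(5/6) + (1/6)·log₂(1/6)]
  = 0.2192 + 0.4308
  = 0.6500 bits

H(U|V) = 0.6500 - 0.6500 = 0.0000 bits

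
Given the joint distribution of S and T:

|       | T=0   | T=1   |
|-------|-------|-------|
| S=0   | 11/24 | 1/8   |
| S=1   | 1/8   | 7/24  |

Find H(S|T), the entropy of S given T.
Marginal P(T) (column sums):
  P(T=0) = 11/24 + 1/8 = 7/12
  P(T=1) = 1/8 + 7/24 = 5/12

H(S|T) = -Σ P(S,T)·log₂ P(S|T), where P(S|T) = P(S,T) / P(T)
  (S=0,T=0): P(S|T) = (11/24)/(7/12) = 11/14;  -(11/24)·log₂(11/14) = 0.1595
  (S=0,T=1): P(S|T) = (1/8)/(5/12) = 3/10;  -(1/8)·log₂(3/10) = 0.2171
  (S=1,T=0): P(S|T) = (1/8)/(7/12) = 3/14;  -(1/8)·log₂(3/14) = 0.2778
  (S=1,T=1): P(S|T) = (7/24)/(5/12) = 7/10;  -(7/24)·log₂(7/10) = 0.1501
H(S|T) = 0.1595 + 0.2171 + 0.2778 + 0.1501
  = 0.8045 bits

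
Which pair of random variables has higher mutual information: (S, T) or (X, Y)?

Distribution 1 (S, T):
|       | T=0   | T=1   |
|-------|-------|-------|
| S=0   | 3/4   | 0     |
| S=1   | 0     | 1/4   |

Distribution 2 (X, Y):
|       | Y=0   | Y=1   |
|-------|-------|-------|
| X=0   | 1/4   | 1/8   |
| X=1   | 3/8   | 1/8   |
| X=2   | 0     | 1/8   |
Distribution 1 (S, T):
Marginal P(S) (row sums):
  P(S=0) = 3/4 + 0 = 3/4
  P(S=1) = 0 + 1/4 = 1/4
Marginal P(T) (column sums):
  P(T=0) = 3/4 + 0 = 3/4
  P(T=1) = 0 + 1/4 = 1/4

H(S) = -[(3/4)·log₂(3/4) + (1/4)·log₂(1/4)]
  = 0.3113 + 0.5000
  = 0.8113 bits
H(T) = -[(3/4)·log₂(3/4) + (1/4)·log₂(1/4)]
  = 0.3113 + 0.5000
  = 0.8113 bits
H(S,T) = -[(3/4)·log₂(3/4) + (1/4)·log₂(1/4)]
  = 0.3113 + 0.5000
  = 0.8113 bits

I(S;T) = H(S) + H(T) - H(S,T)
  = 0.8113 + 0.8113 - 0.8113
  = 0.8113 bits

Distribution 2 (X, Y):
Marginal P(X) (row sums):
  P(X=0) = 1/4 + 1/8 = 3/8
  P(X=1) = 3/8 + 1/8 = 1/2
  P(X=2) = 0 + 1/8 = 1/8
Marginal P(Y) (column sums):
  P(Y=0) = 1/4 + 3/8 + 0 = 5/8
  P(Y=1) = 1/8 + 1/8 + 1/8 = 3/8

H(X) = -[(3/8)·log₂(3/8) + (1/2)·log₂(1/2) + (1/8)·log₂(1/8)]
  = 0.5306 + 0.5000 + 0.3750
  = 1.4056 bits
H(Y) = -[(5/8)·log₂(5/8) + (3/8)·log₂(3/8)]
  = 0.4238 + 0.5306
  = 0.9544 bits
H(X,Y) = -[(1/4)·log₂(1/4) + (1/8)·log₂(1/8) + (3/8)·log₂(3/8) + (1/8)·log₂(1/8) + (1/8)·log₂(1/8)]
  = 0.5000 + 0.3750 + 0.5306 + 0.3750 + 0.3750
  = 2.1556 bits

I(X;Y) = H(X) + H(Y) - H(X,Y)
  = 1.4056 + 0.9544 - 2.1556
  = 0.2044 bits

I(S;T) = 0.8113 bits > I(X;Y) = 0.2044 bits, so (S, T) has the higher mutual information (stronger dependence).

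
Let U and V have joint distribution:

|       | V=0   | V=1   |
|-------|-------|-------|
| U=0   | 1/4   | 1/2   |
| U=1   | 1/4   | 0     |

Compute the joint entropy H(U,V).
H(U,V) = -Σ P(U,V) log₂ P(U,V), summed over the non-zero cells:
H(U,V) = -[(1/4)·log₂(1/4) + (1/2)·log₂(1/2) + (1/4)·log₂(1/4)]
  = 0.5000 + 0.5000 + 0.5000
  = 1.5000 bits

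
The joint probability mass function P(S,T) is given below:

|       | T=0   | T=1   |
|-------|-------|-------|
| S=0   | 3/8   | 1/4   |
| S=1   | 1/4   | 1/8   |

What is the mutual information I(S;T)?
Marginal P(S) (row sums):
  P(S=0) = 3/8 + 1/4 = 5/8
  P(S=1) = 1/4 + 1/8 = 3/8
Marginal P(T) (column sums):
  P(T=0) = 3/8 + 1/4 = 5/8
  P(T=1) = 1/4 + 1/8 = 3/8

H(S) = -[(5/8)·log₂(5/8) + (3/8)·log₂(3/8)]
  = 0.4238 + 0.5306
  = 0.9544 bits
H(T) = -[(5/8)·log₂(5/8) + (3/8)·log₂(3/8)]
  = 0.4238 + 0.5306
  = 0.9544 bits
H(S,T) = -[(3/8)·log₂(3/8) + (1/4)·log₂(1/4) + (1/4)·log₂(1/4) + (1/8)·log₂(1/8)]
  = 0.5306 + 0.5000 + 0.5000 + 0.3750
  = 1.9056 bits

I(S;T) = H(S) + H(T) - H(S,T)
  = 0.9544 + 0.9544 - 1.9056
  = 0.0032 bits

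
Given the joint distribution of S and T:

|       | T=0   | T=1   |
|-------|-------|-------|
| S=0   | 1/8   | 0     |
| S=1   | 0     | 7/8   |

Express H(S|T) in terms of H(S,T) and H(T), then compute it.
H(S|T) = H(S,T) - H(T)

Marginal P(T) (column sums):
  P(T=0) = 1/8 + 0 = 1/8
  P(T=1) = 0 + 7/8 = 7/8

H(S,T) = -[(1/8)·log₂(1/8) + (7/8)·log₂(7/8)]
  = 0.3750 + 0.1686
  = 0.5436 bits
H(T) = -[(1/8)·log₂(1/8) + (7/8)·log₂(7/8)]
  = 0.3750 + 0.1686
  = 0.5436 bits

H(S|T) = 0.5436 - 0.5436 = 0.0000 bits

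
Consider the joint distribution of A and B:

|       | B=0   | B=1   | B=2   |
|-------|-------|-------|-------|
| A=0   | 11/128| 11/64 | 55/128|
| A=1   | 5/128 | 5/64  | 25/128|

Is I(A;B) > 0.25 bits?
Marginal P(A) (row sums):
  P(A=0) = 11/128 + 11/64 + 55/128 = 11/16
  P(A=1) = 5/128 + 5/64 + 25/128 = 5/16
Marginal P(B) (column sums):
  P(B=0) = 11/128 + 5/128 = 1/8
  P(B=1) = 11/64 + 5/64 = 1/4
  P(B=2) = 55/128 + 25/128 = 5/8

H(A) = -[(11/16)·log₂(11/16) + (5/16)·log₂(5/16)]
  = 0.3716 + 0.5244
  = 0.8960 bits
H(B) = -[(1/8)·log₂(1/8) + (1/4)·log₂(1/4) + (5/8)·log₂(5/8)]
  = 0.3750 + 0.5000 + 0.4238
  = 1.2988 bits
H(A,B) = -[(11/128)·log₂(11/128) + (11/64)·log₂(11/64) + (55/128)·log₂(55/128) + (5/128)·log₂(5/128) + (5/64)·log₂(5/64) + (25/128)·log₂(25/128)]
  = 0.3043 + 0.4367 + 0.5236 + 0.1827 + 0.2873 + 0.4602
  = 2.1948 bits

I(A;B) = H(A) + H(B) - H(A,B)
  = 0.8960 + 1.2988 - 2.1948
  = 0.0000 bits

No. I(A;B) = 0.0000 bits, which is ≤ 0.25 bits.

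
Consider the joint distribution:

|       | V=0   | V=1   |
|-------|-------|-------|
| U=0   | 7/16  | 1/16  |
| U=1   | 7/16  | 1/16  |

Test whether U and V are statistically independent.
Marginal P(U) (row sums):
  P(U=0) = 7/16 + 1/16 = 1/2
  P(U=1) = 7/16 + 1/16 = 1/2
Marginal P(V) (column sums):
  P(V=0) = 7/16 + 7/16 = 7/8
  P(V=1) = 1/16 + 1/16 = 1/8

U and V are independent iff P(U=i,V=j) = P(U=i)·P(V=j) for every cell.
  P(U=0)·P(V=0) = 1/2 × 7/8 = 7/16 = P(U=0,V=0) ✓
  P(U=0)·P(V=1) = 1/2 × 1/8 = 1/16 = P(U=0,V=1) ✓
  P(U=1)·P(V=0) = 1/2 × 7/8 = 7/16 = P(U=1,V=0) ✓
  P(U=1)·P(V=1) = 1/2 × 1/8 = 1/16 = P(U=1,V=1) ✓

Yes, U and V are independent: every cell factors, so I(U;V) = 0 bits.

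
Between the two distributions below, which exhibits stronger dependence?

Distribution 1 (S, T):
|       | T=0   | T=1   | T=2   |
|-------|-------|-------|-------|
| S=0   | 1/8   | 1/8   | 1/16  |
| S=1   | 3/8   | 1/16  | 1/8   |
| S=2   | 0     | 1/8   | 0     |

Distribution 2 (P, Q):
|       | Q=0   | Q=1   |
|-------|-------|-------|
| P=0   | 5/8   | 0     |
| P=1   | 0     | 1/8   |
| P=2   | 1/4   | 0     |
Distribution 1 (S, T):
Marginal P(S) (row sums):
  P(S=0) = 1/8 + 1/8 + 1/16 = 5/16
  P(S=1) = 3/8 + 1/16 + 1/8 = 9/16
  P(S=2) = 0 + 1/8 + 0 = 1/8
Marginal P(T) (column sums):
  P(T=0) = 1/8 + 3/8 + 0 = 1/2
  P(T=1) = 1/8 + 1/16 + 1/8 = 5/16
  P(T=2) = 1/16 + 1/8 + 0 = 3/16

H(S) = -[(5/16)·log₂(5/16) + (9/16)·log₂(9/16) + (1/8)·log₂(1/8)]
  = 0.5244 + 0.4669 + 0.3750
  = 1.3663 bits
H(T) = -[(1/2)·log₂(1/2) + (5/16)·log₂(5/16) + (3/16)·log₂(3/16)]
  = 0.5000 + 0.5244 + 0.4528
  = 1.4772 bits
H(S,T) = -[(1/8)·log₂(1/8) + (1/8)·log₂(1/8) + (1/16)·log₂(1/16) + (3/8)·log₂(3/8) + (1/16)·log₂(1/16) + (1/8)·log₂(1/8) + (1/8)·log₂(1/8)]
  = 0.3750 + 0.3750 + 0.2500 + 0.5306 + 0.2500 + 0.3750 + 0.3750
  = 2.5306 bits

I(S;T) = H(S) + H(T) - H(S,T)
  = 1.3663 + 1.4772 - 2.5306
  = 0.3129 bits

Distribution 2 (P, Q):
Marginal P(P) (row sums):
  P(P=0) = 5/8 + 0 = 5/8
  P(P=1) = 0 + 1/8 = 1/8
  P(P=2) = 1/4 + 0 = 1/4
Marginal P(Q) (column sums):
  P(Q=0) = 5/8 + 0 + 1/4 = 7/8
  P(Q=1) = 0 + 1/8 + 0 = 1/8

H(P) = -[(5/8)·log₂(5/8) + (1/8)·log₂(1/8) + (1/4)·log₂(1/4)]
  = 0.4238 + 0.3750 + 0.5000
  = 1.2988 bits
H(Q) = -[(7/8)·log₂(7/8) + (1/8)·log₂(1/8)]
  = 0.1686 + 0.3750
  = 0.5436 bits
H(P,Q) = -[(5/8)·log₂(5/8) + (1/8)·log₂(1/8) + (1/4)·log₂(1/4)]
  = 0.4238 + 0.3750 + 0.5000
  = 1.2988 bits

I(P;Q) = H(P) + H(Q) - H(P,Q)
  = 1.2988 + 0.5436 - 1.2988
  = 0.5436 bits

I(P;Q) = 0.5436 bits > I(S;T) = 0.3129 bits, so (P, Q) has the higher mutual information (stronger dependence).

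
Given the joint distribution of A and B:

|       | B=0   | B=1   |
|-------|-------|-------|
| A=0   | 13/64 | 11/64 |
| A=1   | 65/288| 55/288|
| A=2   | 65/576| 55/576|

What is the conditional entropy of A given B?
Marginal P(B) (column sums):
  P(B=0) = 13/64 + 65/288 + 65/576 = 13/24
  P(B=1) = 11/64 + 55/288 + 55/576 = 11/24

H(A|B) = -Σ P(A,B)·log₂ P(A|B), where P(A|B) = P(A,B) / P(B)
  (A=0,B=0): P(A|B) = (13/64)/(13/24) = 3/8;  -(13/64)·log₂(3/8) = 0.2874
  (A=0,B=1): P(A|B) = (11/64)/(11/24) = 3/8;  -(11/64)·log₂(3/8) = 0.2432
  (A=1,B=0): P(A|B) = (65/288)/(13/24) = 5/12;  -(65/288)·log₂(5/12) = 0.2851
  (A=1,B=1): P(A|B) = (55/288)/(11/24) = 5/12;  -(55/288)·log₂(5/12) = 0.2412
  (A=2,B=0): P(A|B) = (65/576)/(13/24) = 5/24;  -(65/576)·log₂(5/24) = 0.2554
  (A=2,B=1): P(A|B) = (55/576)/(11/24) = 5/24;  -(55/576)·log₂(5/24) = 0.2161
H(A|B) = 0.2874 + 0.2432 + 0.2851 + 0.2412 + 0.2554 + 0.2161
  = 1.5284 bits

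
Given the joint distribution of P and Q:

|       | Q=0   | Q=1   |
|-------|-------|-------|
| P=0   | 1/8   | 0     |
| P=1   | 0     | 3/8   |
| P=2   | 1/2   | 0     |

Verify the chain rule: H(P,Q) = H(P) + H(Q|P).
Left side:
H(P,Q) = -[(1/8)·log₂(1/8) + (3/8)·log₂(3/8) + (1/2)·log₂(1/2)]
  = 0.3750 + 0.5306 + 0.5000
  = 1.4056 bits

Right side:
Marginal P(P) (row sums):
  P(P=0) = 1/8 + 0 = 1/8
  P(P=1) = 0 + 3/8 = 3/8
  P(P=2) = 1/2 + 0 = 1/2
H(P) = -[(1/8)·log₂(1/8) + (3/8)·log₂(3/8) + (1/2)·log₂(1/2)]
  = 0.3750 + 0.5306 + 0.5000
  = 1.4056 bits
H(Q|P) = -Σ P(P,Q)·log₂ P(Q|P), where P(Q|P) = P(P,Q) / P(P)
  (cells with P(P,Q) = 0 contribute 0)
  (P=0,Q=0): P(Q|P) = (1/8)/(1/8) = 1;  -(1/8)·log₂(1) = 0.0000
  (P=1,Q=1): P(Q|P) = (3/8)/(3/8) = 1;  -(3/8)·log₂(1) = 0.0000
  (P=2,Q=0): P(Q|P) = (1/2)/(1/2) = 1;  -(1/2)·log₂(1) = 0.0000
H(Q|P) = 0.0000 + 0.0000 + 0.0000
  = 0.0000 bits
H(P) + H(Q|P) = 1.4056 + 0.0000 = 1.4056 bits

Both sides equal 1.4056 bits, so the chain rule holds ✓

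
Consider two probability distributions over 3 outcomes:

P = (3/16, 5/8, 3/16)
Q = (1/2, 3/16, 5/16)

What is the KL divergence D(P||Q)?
D(P||Q) = Σ P(i) log₂(P(i)/Q(i))
  i=0: (3/16) × log₂((3/16)/(1/2)) = (3/16) × log₂(3/8) = -0.2653
  i=1: (5/8) × log₂((5/8)/(3/16)) = (5/8) × log₂(10/3) = 1.0856
  i=2: (3/16) × log₂((3/16)/(5/16)) = (3/16) × log₂(3/5) = -0.1382
D(P||Q) = -0.2653 + 1.0856 - 0.1382
  = 0.6821 bits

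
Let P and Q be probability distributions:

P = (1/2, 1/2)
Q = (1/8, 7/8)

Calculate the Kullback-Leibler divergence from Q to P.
D(P||Q) = Σ P(i) log₂(P(i)/Q(i))
  i=0: (1/2) × log₂((1/2)/(1/8)) = (1/2) × log₂(4) = 1.0000
  i=1: (1/2) × log₂((1/2)/(7/8)) = (1/2) × log₂(4/7) = -0.4037
D(P||Q) = 1.0000 - 0.4037
  = 0.5963 bits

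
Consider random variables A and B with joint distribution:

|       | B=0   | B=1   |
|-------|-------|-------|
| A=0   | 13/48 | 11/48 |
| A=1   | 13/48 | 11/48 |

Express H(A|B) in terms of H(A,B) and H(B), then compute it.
H(A|B) = H(A,B) - H(B)

Marginal P(B) (column sums):
  P(B=0) = 13/48 + 13/48 = 13/24
  P(B=1) = 11/48 + 11/48 = 11/24

H(A,B) = -[(13/48)·log₂(13/48) + (11/48)·log₂(11/48) + (13/48)·log₂(13/48) + (11/48)·log₂(11/48)]
  = 0.5104 + 0.4871 + 0.5104 + 0.4871
  = 1.9950 bits
H(B) = -[(13/24)·log₂(13/24) + (11/24)·log₂(11/24)]
  = 0.4791 + 0.5159
  = 0.9950 bits

H(A|B) = 1.9950 - 0.9950 = 1.0000 bits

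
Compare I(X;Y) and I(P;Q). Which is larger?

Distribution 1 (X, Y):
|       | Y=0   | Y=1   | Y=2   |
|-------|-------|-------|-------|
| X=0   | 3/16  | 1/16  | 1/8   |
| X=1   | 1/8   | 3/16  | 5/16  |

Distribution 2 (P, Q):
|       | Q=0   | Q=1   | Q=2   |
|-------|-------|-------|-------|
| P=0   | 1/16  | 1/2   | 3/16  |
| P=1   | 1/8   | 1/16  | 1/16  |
Distribution 1 (X, Y):
Marginal P(X) (row sums):
  P(X=0) = 3/16 + 1/16 + 1/8 = 3/8
  P(X=1) = 1/8 + 3/16 + 5/16 = 5/8
Marginal P(Y) (column sums):
  P(Y=0) = 3/16 + 1/8 = 5/16
  P(Y=1) = 1/16 + 3/16 = 1/4
  P(Y=2) = 1/8 + 5/16 = 7/16

H(X) = -[(3/8)·log₂(3/8) + (5/8)·log₂(5/8)]
  = 0.5306 + 0.4238
  = 0.9544 bits
H(Y) = -[(5/16)·log₂(5/16) + (1/4)·log₂(1/4) + (7/16)·log₂(7/16)]
  = 0.5244 + 0.5000 + 0.5218
  = 1.5462 bits
H(X,Y) = -[(3/16)·log₂(3/16) + (1/16)·log₂(1/16) + (1/8)·log₂(1/8) + (1/8)·log₂(1/8) + (3/16)·log₂(3/16) + (5/16)·log₂(5/16)]
  = 0.4528 + 0.2500 + 0.3750 + 0.3750 + 0.4528 + 0.5244
  = 2.4300 bits

I(X;Y) = H(X) + H(Y) - H(X,Y)
  = 0.9544 + 1.5462 - 2.4300
  = 0.0706 bits

Distribution 2 (P, Q):
Marginal P(P) (row sums):
  P(P=0) = 1/16 + 1/2 + 3/16 = 3/4
  P(P=1) = 1/8 + 1/16 + 1/16 = 1/4
Marginal P(Q) (column sums):
  P(Q=0) = 1/16 + 1/8 = 3/16
  P(Q=1) = 1/2 + 1/16 = 9/16
  P(Q=2) = 3/16 + 1/16 = 1/4

H(P) = -[(3/4)·log₂(3/4) + (1/4)·log₂(1/4)]
  = 0.3113 + 0.5000
  = 0.8113 bits
H(Q) = -[(3/16)·log₂(3/16) + (9/16)·log₂(9/16) + (1/4)·log₂(1/4)]
  = 0.4528 + 0.4669 + 0.5000
  = 1.4197 bits
H(P,Q) = -[(1/16)·log₂(1/16) + (1/2)·log₂(1/2) + (3/16)·log₂(3/16) + (1/8)·log₂(1/8) + (1/16)·log₂(1/16) + (1/16)·log₂(1/16)]
  = 0.2500 + 0.5000 + 0.4528 + 0.3750 + 0.2500 + 0.2500
  = 2.0778 bits

I(P;Q) = H(P) + H(Q) - H(P,Q)
  = 0.8113 + 1.4197 - 2.0778
  = 0.1532 bits

I(P;Q) = 0.1532 bits > I(X;Y) = 0.0706 bits, so (P, Q) has the higher mutual information (stronger dependence).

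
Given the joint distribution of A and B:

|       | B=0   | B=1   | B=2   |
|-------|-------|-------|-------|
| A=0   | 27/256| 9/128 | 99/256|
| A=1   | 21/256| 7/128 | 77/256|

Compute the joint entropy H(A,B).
H(A,B) = -Σ P(A,B) log₂ P(A,B), summed over the non-zero cells:
H(A,B) = -[(27/256)·log₂(27/256) + (9/128)·log₂(9/128) + (99/256)·log₂(99/256) + (21/256)·log₂(21/256) + (7/128)·log₂(7/128) + (77/256)·log₂(77/256)]
  = 0.3423 + 0.2693 + 0.5301 + 0.2959 + 0.2293 + 0.5213
  = 2.1882 bits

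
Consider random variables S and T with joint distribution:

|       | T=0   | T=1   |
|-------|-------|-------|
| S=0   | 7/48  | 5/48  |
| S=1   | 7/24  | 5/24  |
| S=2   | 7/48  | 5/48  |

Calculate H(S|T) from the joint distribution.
Marginal P(T) (column sums):
  P(T=0) = 7/48 + 7/24 + 7/48 = 7/12
  P(T=1) = 5/48 + 5/24 + 5/48 = 5/12

H(S|T) = -Σ P(S,T)·log₂ P(S|T), where P(S|T) = P(S,T) / P(T)
  (S=0,T=0): P(S|T) = (7/48)/(7/12) = 1/4;  -(7/48)·log₂(1/4) = 0.2917
  (S=0,T=1): P(S|T) = (5/48)/(5/12) = 1/4;  -(5/48)·log₂(1/4) = 0.2083
  (S=1,T=0): P(S|T) = (7/24)/(7/12) = 1/2;  -(7/24)·log₂(1/2) = 0.2917
  (S=1,T=1): P(S|T) = (5/24)/(5/12) = 1/2;  -(5/24)·log₂(1/2) = 0.2083
  (S=2,T=0): P(S|T) = (7/48)/(7/12) = 1/4;  -(7/48)·log₂(1/4) = 0.2917
  (S=2,T=1): P(S|T) = (5/48)/(5/12) = 1/4;  -(5/48)·log₂(1/4) = 0.2083
H(S|T) = 0.2917 + 0.2083 + 0.2917 + 0.2083 + 0.2917 + 0.2083
  = 1.5000 bits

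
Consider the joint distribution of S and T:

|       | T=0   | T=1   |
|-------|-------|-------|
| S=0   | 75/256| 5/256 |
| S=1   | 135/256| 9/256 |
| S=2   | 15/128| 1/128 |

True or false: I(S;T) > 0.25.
Marginal P(S) (row sums):
  P(S=0) = 75/256 + 5/256 = 5/16
  P(S=1) = 135/256 + 9/256 = 9/16
  P(S=2) = 15/128 + 1/128 = 1/8
Marginal P(T) (column sums):
  P(T=0) = 75/256 + 135/256 + 15/128 = 15/16
  P(T=1) = 5/256 + 9/256 + 1/128 = 1/16

H(S) = -[(5/16)·log₂(5/16) + (9/16)·log₂(9/16) + (1/8)·log₂(1/8)]
  = 0.5244 + 0.4669 + 0.3750
  = 1.3663 bits
H(T) = -[(15/16)·log₂(15/16) + (1/16)·log₂(1/16)]
  = 0.0873 + 0.2500
  = 0.3373 bits
H(S,T) = -[(75/256)·log₂(75/256) + (5/256)·log₂(5/256) + (135/256)·log₂(135/256) + (9/256)·log₂(9/256) + (15/128)·log₂(15/128) + (1/128)·log₂(1/128)]
  = 0.5189 + 0.1109 + 0.4868 + 0.1698 + 0.3625 + 0.0547
  = 1.7036 bits

I(S;T) = H(S) + H(T) - H(S,T)
  = 1.3663 + 0.3373 - 1.7036
  = 0.0000 bits

False. I(S;T) = 0.0000 bits, which is ≤ 0.25 bits.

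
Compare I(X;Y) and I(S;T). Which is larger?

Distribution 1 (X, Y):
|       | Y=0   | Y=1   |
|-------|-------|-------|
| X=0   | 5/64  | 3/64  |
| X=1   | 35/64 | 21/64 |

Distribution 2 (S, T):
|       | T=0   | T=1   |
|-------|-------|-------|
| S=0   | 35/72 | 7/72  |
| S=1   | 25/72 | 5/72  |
Distribution 1 (X, Y):
Marginal P(X) (row sums):
  P(X=0) = 5/64 + 3/64 = 1/8
  P(X=1) = 35/64 + 21/64 = 7/8
Marginal P(Y) (column sums):
  P(Y=0) = 5/64 + 35/64 = 5/8
  P(Y=1) = 3/64 + 21/64 = 3/8

H(X) = -[(1/8)·log₂(1/8) + (7/8)·log₂(7/8)]
  = 0.3750 + 0.1686
  = 0.5436 bits
H(Y) = -[(5/8)·log₂(5/8) + (3/8)·log₂(3/8)]
  = 0.4238 + 0.5306
  = 0.9544 bits
H(X,Y) = -[(5/64)·log₂(5/64) + (3/64)·log₂(3/64) + (35/64)·log₂(35/64) + (21/64)·log₂(21/64)]
  = 0.2873 + 0.2070 + 0.4762 + 0.5275
  = 1.4980 bits

I(X;Y) = H(X) + H(Y) - H(X,Y)
  = 0.5436 + 0.9544 - 1.4980
  = 0.0000 bits

Distribution 2 (S, T):
Marginal P(S) (row sums):
  P(S=0) = 35/72 + 7/72 = 7/12
  P(S=1) = 25/72 + 5/72 = 5/12
Marginal P(T) (column sums):
  P(T=0) = 35/72 + 25/72 = 5/6
  P(T=1) = 7/72 + 5/72 = 1/6

H(S) = -[(7/12)·log₂(7/12) + (5/12)·log₂(5/12)]
  = 0.4536 + 0.5263
  = 0.9799 bits
H(T) = -[(5/6)·log₂(5/6) + (1/6)·log₂(1/6)]
  = 0.2192 + 0.4308
  = 0.6500 bits
H(S,T) = -[(35/72)·log₂(35/72) + (7/72)·log₂(7/72) + (25/72)·log₂(25/72) + (5/72)·log₂(5/72)]
  = 0.5059 + 0.3269 + 0.5299 + 0.2672
  = 1.6299 bits

I(S;T) = H(S) + H(T) - H(S,T)
  = 0.9799 + 0.6500 - 1.6299
  = 0.0000 bits

Both joint tables factor as the product of their marginals, so I(X;Y) = I(S;T) = 0 bits: neither is larger (both pairs are independent).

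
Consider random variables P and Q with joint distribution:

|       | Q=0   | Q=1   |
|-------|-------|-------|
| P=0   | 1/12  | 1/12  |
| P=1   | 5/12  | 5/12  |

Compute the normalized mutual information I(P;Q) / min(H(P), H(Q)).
Marginal P(P) (row sums):
  P(P=0) = 1/12 + 1/12 = 1/6
  P(P=1) = 5/12 + 5/12 = 5/6
Marginal P(Q) (column sums):
  P(Q=0) = 1/12 + 5/12 = 1/2
  P(Q=1) = 1/12 + 5/12 = 1/2

H(P) = -[(1/6)·log₂(1/6) + (5/6)·log₂(5/6)]
  = 0.4308 + 0.2192
  = 0.6500 bits
H(Q) = -[(1/2)·log₂(1/2) + (1/2)·log₂(1/2)]
  = 0.5000 + 0.5000
  = 1.0000 bits
H(P,Q) = -[(1/12)·log₂(1/12) + (1/12)·log₂(1/12) + (5/12)·log₂(5/12) + (5/12)·log₂(5/12)]
  = 0.2987 + 0.2987 + 0.5263 + 0.5263
  = 1.6500 bits

I(P;Q) = H(P) + H(Q) - H(P,Q)
  = 0.6500 + 1.0000 - 1.6500
  = 0.0000 bits

min(H(P), H(Q)) = min(0.6500, 1.0000) = 0.6500 bits
Normalized MI = 0.0000 / 0.6500 = 0.0000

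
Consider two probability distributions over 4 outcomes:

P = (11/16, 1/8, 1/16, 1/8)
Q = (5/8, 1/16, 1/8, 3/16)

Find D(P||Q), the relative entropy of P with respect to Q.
D(P||Q) = Σ P(i) log₂(P(i)/Q(i))
  i=0: (11/16) × log₂((11/16)/(5/8)) = (11/16) × log₂(11/10) = 0.0945
  i=1: (1/8) × log₂((1/8)/(1/16)) = (1/8) × log₂(2) = 0.1250
  i=2: (1/16) × log₂((1/16)/(1/8)) = (1/16) × log₂(1/2) = -0.0625
  i=3: (1/8) × log₂((1/8)/(3/16)) = (1/8) × log₂(2/3) = -0.0731
D(P||Q) = 0.0945 + 0.1250 - 0.0625 - 0.0731
  = 0.0839 bits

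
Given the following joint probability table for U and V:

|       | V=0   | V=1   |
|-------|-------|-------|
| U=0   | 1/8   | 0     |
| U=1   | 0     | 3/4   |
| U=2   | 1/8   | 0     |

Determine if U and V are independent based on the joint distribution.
Marginal P(U) (row sums):
  P(U=0) = 1/8 + 0 = 1/8
  P(U=1) = 0 + 3/4 = 3/4
  P(U=2) = 1/8 + 0 = 1/8
Marginal P(V) (column sums):
  P(V=0) = 1/8 + 0 + 1/8 = 1/4
  P(V=1) = 0 + 3/4 + 0 = 3/4

U and V are independent iff P(U=i,V=j) = P(U=i)·P(V=j) for every cell.
  P(U=0)·P(V=0) = 1/8 × 1/4 = 1/32, but P(U=0,V=0) = 1/8 ✗

No, U and V are not independent. Quantitatively, I(U;V) > 0:

H(U) = -[(1/8)·log₂(1/8) + (3/4)·log₂(3/4) + (1/8)·log₂(1/8)]
  = 0.3750 + 0.3113 + 0.3750
  = 1.0613 bits
H(V) = -[(1/4)·log₂(1/4) + (3/4)·log₂(3/4)]
  = 0.5000 + 0.3113
  = 0.8113 bits
H(U,V) = -[(1/8)·log₂(1/8) + (3/4)·log₂(3/4) + (1/8)·log₂(1/8)]
  = 0.3750 + 0.3113 + 0.3750
  = 1.0613 bits
I(U;V) = H(U) + H(V) - H(U,V) = 1.0613 + 0.8113 - 1.0613 = 0.8113 bits > 0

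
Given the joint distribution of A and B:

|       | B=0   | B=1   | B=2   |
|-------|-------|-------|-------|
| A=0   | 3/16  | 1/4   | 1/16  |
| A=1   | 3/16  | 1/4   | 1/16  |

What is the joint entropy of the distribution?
H(A,B) = -Σ P(A,B) log₂ P(A,B), summed over the non-zero cells:
H(A,B) = -[(3/16)·log₂(3/16) + (1/4)·log₂(1/4) + (1/16)·log₂(1/16) + (3/16)·log₂(3/16) + (1/4)·log₂(1/4) + (1/16)·log₂(1/16)]
  = 0.4528 + 0.5000 + 0.2500 + 0.4528 + 0.5000 + 0.2500
  = 2.4056 bits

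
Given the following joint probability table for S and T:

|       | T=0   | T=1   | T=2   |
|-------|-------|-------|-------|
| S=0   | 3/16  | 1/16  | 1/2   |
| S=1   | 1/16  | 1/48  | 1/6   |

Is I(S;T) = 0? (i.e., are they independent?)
Marginal P(S) (row sums):
  P(S=0) = 3/16 + 1/16 + 1/2 = 3/4
  P(S=1) = 1/16 + 1/48 + 1/6 = 1/4
Marginal P(T) (column sums):
  P(T=0) = 3/16 + 1/16 = 1/4
  P(T=1) = 1/16 + 1/48 = 1/12
  P(T=2) = 1/2 + 1/6 = 2/3

S and T are independent iff P(S=i,T=j) = P(S=i)·P(T=j) for every cell.
  P(S=0)·P(T=0) = 3/4 × 1/4 = 3/16 = P(S=0,T=0) ✓
  P(S=0)·P(T=1) = 3/4 × 1/12 = 1/16 = P(S=0,T=1) ✓
  P(S=0)·P(T=2) = 3/4 × 2/3 = 1/2 = P(S=0,T=2) ✓
  P(S=1)·P(T=0) = 1/4 × 1/4 = 1/16 = P(S=1,T=0) ✓
  P(S=1)·P(T=1) = 1/4 × 1/12 = 1/48 = P(S=1,T=1) ✓
  P(S=1)·P(T=2) = 1/4 × 2/3 = 1/6 = P(S=1,T=2) ✓

Yes, S and T are independent: every cell factors, so I(S;T) = 0 bits.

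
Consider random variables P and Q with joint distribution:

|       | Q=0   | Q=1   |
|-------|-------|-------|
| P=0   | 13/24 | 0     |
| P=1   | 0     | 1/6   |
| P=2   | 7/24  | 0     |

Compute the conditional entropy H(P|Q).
Marginal P(Q) (column sums):
  P(Q=0) = 13/24 + 0 + 7/24 = 5/6
  P(Q=1) = 0 + 1/6 + 0 = 1/6

H(P|Q) = -Σ P(P,Q)·log₂ P(P|Q), where P(P|Q) = P(P,Q) / P(Q)
  (cells with P(P,Q) = 0 contribute 0)
  (P=0,Q=0): P(P|Q) = (13/24)/(5/6) = 13/20;  -(13/24)·log₂(13/20) = 0.3366
  (P=1,Q=1): P(P|Q) = (1/6)/(1/6) = 1;  -(1/6)·log₂(1) = 0.0000
  (P=2,Q=0): P(P|Q) = (7/24)/(5/6) = 7/20;  -(7/24)·log₂(7/20) = 0.4418
H(P|Q) = 0.3366 + 0.0000 + 0.4418
  = 0.7784 bits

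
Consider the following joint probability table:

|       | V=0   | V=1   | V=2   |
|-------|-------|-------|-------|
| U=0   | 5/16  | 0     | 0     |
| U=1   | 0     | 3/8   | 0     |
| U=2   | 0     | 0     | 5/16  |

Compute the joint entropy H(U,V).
H(U,V) = -Σ P(U,V) log₂ P(U,V), summed over the non-zero cells:
H(U,V) = -[(5/16)·log₂(5/16) + (3/8)·log₂(3/8) + (5/16)·log₂(5/16)]
  = 0.5244 + 0.5306 + 0.5244
  = 1.5794 bits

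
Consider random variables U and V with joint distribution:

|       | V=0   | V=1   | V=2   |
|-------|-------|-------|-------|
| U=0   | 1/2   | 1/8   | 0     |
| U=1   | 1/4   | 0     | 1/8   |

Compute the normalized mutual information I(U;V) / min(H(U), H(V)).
Marginal P(U) (row sums):
  P(U=0) = 1/2 + 1/8 + 0 = 5/8
  P(U=1) = 1/4 + 0 + 1/8 = 3/8
Marginal P(V) (column sums):
  P(V=0) = 1/2 + 1/4 = 3/4
  P(V=1) = 1/8 + 0 = 1/8
  P(V=2) = 0 + 1/8 = 1/8

H(U) = -[(5/8)·log₂(5/8) + (3/8)·log₂(3/8)]
  = 0.4238 + 0.5306
  = 0.9544 bits
H(V) = -[(3/4)·log₂(3/4) + (1/8)·log₂(1/8) + (1/8)·log₂(1/8)]
  = 0.3113 + 0.3750 + 0.3750
  = 1.0613 bits
H(U,V) = -[(1/2)·log₂(1/2) + (1/8)·log₂(1/8) + (1/4)·log₂(1/4) + (1/8)·log₂(1/8)]
  = 0.5000 + 0.3750 + 0.5000 + 0.3750
  = 1.7500 bits

I(U;V) = H(U) + H(V) - H(U,V)
  = 0.9544 + 1.0613 - 1.7500
  = 0.2657 bits

min(H(U), H(V)) = min(0.9544, 1.0613) = 0.9544 bits
Normalized MI = 0.2657 / 0.9544 = 0.2784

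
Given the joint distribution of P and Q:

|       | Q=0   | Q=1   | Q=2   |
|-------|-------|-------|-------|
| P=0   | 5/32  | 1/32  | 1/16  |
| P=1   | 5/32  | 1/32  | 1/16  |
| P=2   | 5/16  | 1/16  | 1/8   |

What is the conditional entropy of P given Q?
Marginal P(Q) (column sums):
  P(Q=0) = 5/32 + 5/32 + 5/16 = 5/8
  P(Q=1) = 1/32 + 1/32 + 1/16 = 1/8
  P(Q=2) = 1/16 + 1/16 + 1/8 = 1/4

H(P|Q) = -Σ P(P,Q)·log₂ P(P|Q), where P(P|Q) = P(P,Q) / P(Q)
  (P=0,Q=0): P(P|Q) = (5/32)/(5/8) = 1/4;  -(5/32)·log₂(1/4) = 0.3125
  (P=0,Q=1): P(P|Q) = (1/32)/(1/8) = 1/4;  -(1/32)·log₂(1/4) = 0.0625
  (P=0,Q=2): P(P|Q) = (1/16)/(1/4) = 1/4;  -(1/16)·log₂(1/4) = 0.1250
  (P=1,Q=0): P(P|Q) = (5/32)/(5/8) = 1/4;  -(5/32)·log₂(1/4) = 0.3125
  (P=1,Q=1): P(P|Q) = (1/32)/(1/8) = 1/4;  -(1/32)·log₂(1/4) = 0.0625
  (P=1,Q=2): P(P|Q) = (1/16)/(1/4) = 1/4;  -(1/16)·log₂(1/4) = 0.1250
  (P=2,Q=0): P(P|Q) = (5/16)/(5/8) = 1/2;  -(5/16)·log₂(1/2) = 0.3125
  (P=2,Q=1): P(P|Q) = (1/16)/(1/8) = 1/2;  -(1/16)·log₂(1/2) = 0.0625
  (P=2,Q=2): P(P|Q) = (1/8)/(1/4) = 1/2;  -(1/8)·log₂(1/2) = 0.1250
H(P|Q) = 0.3125 + 0.0625 + 0.1250 + 0.3125 + 0.0625 + 0.1250 + 0.3125 + 0.0625 + 0.1250
  = 1.5000 bits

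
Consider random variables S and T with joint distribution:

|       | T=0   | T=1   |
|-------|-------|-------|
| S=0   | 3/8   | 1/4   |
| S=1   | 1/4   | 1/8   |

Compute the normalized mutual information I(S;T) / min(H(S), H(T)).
Marginal P(S) (row sums):
  P(S=0) = 3/8 + 1/4 = 5/8
  P(S=1) = 1/4 + 1/8 = 3/8
Marginal P(T) (column sums):
  P(T=0) = 3/8 + 1/4 = 5/8
  P(T=1) = 1/4 + 1/8 = 3/8

H(S) = -[(5/8)·log₂(5/8) + (3/8)·log₂(3/8)]
  = 0.4238 + 0.5306
  = 0.9544 bits
H(T) = -[(5/8)·log₂(5/8) + (3/8)·log₂(3/8)]
  = 0.4238 + 0.5306
  = 0.9544 bits
H(S,T) = -[(3/8)·log₂(3/8) + (1/4)·log₂(1/4) + (1/4)·log₂(1/4) + (1/8)·log₂(1/8)]
  = 0.5306 + 0.5000 + 0.5000 + 0.3750
  = 1.9056 bits

I(S;T) = H(S) + H(T) - H(S,T)
  = 0.9544 + 0.9544 - 1.9056
  = 0.0032 bits

min(H(S), H(T)) = min(0.9544, 0.9544) = 0.9544 bits
Normalized MI = 0.0032 / 0.9544 = 0.0034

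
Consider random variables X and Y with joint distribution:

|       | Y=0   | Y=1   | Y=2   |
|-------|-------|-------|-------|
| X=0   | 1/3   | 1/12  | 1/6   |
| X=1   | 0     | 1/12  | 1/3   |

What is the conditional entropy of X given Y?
Marginal P(Y) (column sums):
  P(Y=0) = 1/3 + 0 = 1/3
  P(Y=1) = 1/12 + 1/12 = 1/6
  P(Y=2) = 1/6 + 1/3 = 1/2

H(X|Y) = -Σ P(X,Y)·log₂ P(X|Y), where P(X|Y) = P(X,Y) / P(Y)
  (cells with P(X,Y) = 0 contribute 0)
  (X=0,Y=0): P(X|Y) = (1/3)/(1/3) = 1;  -(1/3)·log₂(1) = 0.0000
  (X=0,Y=1): P(X|Y) = (1/12)/(1/6) = 1/2;  -(1/12)·log₂(1/2) = 0.0833
  (X=0,Y=2): P(X|Y) = (1/6)/(1/2) = 1/3;  -(1/6)·log₂(1/3) = 0.2642
  (X=1,Y=1): P(X|Y) = (1/12)/(1/6) = 1/2;  -(1/12)·log₂(1/2) = 0.0833
  (X=1,Y=2): P(X|Y) = (1/3)/(1/2) = 2/3;  -(1/3)·log₂(2/3) = 0.1950
H(X|Y) = 0.0000 + 0.0833 + 0.2642 + 0.0833 + 0.1950
  = 0.6258 bits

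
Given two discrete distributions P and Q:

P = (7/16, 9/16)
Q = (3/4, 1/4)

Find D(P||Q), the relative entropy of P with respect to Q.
D(P||Q) = Σ P(i) log₂(P(i)/Q(i))
  i=0: (7/16) × log₂((7/16)/(3/4)) = (7/16) × log₂(7/12) = -0.3402
  i=1: (9/16) × log₂((9/16)/(1/4)) = (9/16) × log₂(9/4) = 0.6581
D(P||Q) = -0.3402 + 0.6581
  = 0.3179 bits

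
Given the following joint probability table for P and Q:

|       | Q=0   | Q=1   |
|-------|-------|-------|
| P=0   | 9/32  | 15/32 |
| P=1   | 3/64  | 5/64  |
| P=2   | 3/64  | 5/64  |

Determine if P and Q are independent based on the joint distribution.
Marginal P(P) (row sums):
  P(P=0) = 9/32 + 15/32 = 3/4
  P(P=1) = 3/64 + 5/64 = 1/8
  P(P=2) = 3/64 + 5/64 = 1/8
Marginal P(Q) (column sums):
  P(Q=0) = 9/32 + 3/64 + 3/64 = 3/8
  P(Q=1) = 15/32 + 5/64 + 5/64 = 5/8

P and Q are independent iff P(P=i,Q=j) = P(P=i)·P(Q=j) for every cell.
  P(P=0)·P(Q=0) = 3/4 × 3/8 = 9/32 = P(P=0,Q=0) ✓
  P(P=0)·P(Q=1) = 3/4 × 5/8 = 15/32 = P(P=0,Q=1) ✓
  P(P=1)·P(Q=0) = 1/8 × 3/8 = 3/64 = P(P=1,Q=0) ✓
  P(P=1)·P(Q=1) = 1/8 × 5/8 = 5/64 = P(P=1,Q=1) ✓
  P(P=2)·P(Q=0) = 1/8 × 3/8 = 3/64 = P(P=2,Q=0) ✓
  P(P=2)·P(Q=1) = 1/8 × 5/8 = 5/64 = P(P=2,Q=1) ✓

Yes, P and Q are independent: every cell factors, so I(P;Q) = 0 bits.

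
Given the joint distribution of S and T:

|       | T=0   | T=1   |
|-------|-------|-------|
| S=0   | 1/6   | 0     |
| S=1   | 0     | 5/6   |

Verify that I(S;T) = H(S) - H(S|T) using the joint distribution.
Left side, from I(S;T) = H(S) + H(T) - H(S,T):
Marginal P(S) (row sums):
  P(S=0) = 1/6 + 0 = 1/6
  P(S=1) = 0 + 5/6 = 5/6
Marginal P(T) (column sums):
  P(T=0) = 1/6 + 0 = 1/6
  P(T=1) = 0 + 5/6 = 5/6

H(S) = -[(1/6)·log₂(1/6) + (5/6)·log₂(5/6)]
  = 0.4308 + 0.2192
  = 0.6500 bits
H(T) = -[(1/6)·log₂(1/6) + (5/6)·log₂(5/6)]
  = 0.4308 + 0.2192
  = 0.6500 bits
H(S,T) = -[(1/6)·log₂(1/6) + (5/6)·log₂(5/6)]
  = 0.4308 + 0.2192
  = 0.6500 bits

I(S;T) = H(S) + H(T) - H(S,T)
  = 0.6500 + 0.6500 - 0.6500
  = 0.6500 bits

Right side, with H(S|T) computed directly from the conditional probabilities:
H(S|T) = -Σ P(S,T)·log₂ P(S|T), where P(S|T) = P(S,T) / P(T)
  (cells with P(S,T) = 0 contribute 0)
  (S=0,T=0): P(S|T) = (1/6)/(1/6) = 1;  -(1/6)·log₂(1) = 0.0000
  (S=1,T=1): P(S|T) = (5/6)/(5/6) = 1;  -(5/6)·log₂(1) = 0.0000
H(S|T) = 0.0000 + 0.0000
  = 0.0000 bits
H(S) - H(S|T) = 0.6500 - 0.0000 = 0.6500 bits

Both sides equal 0.6500 bits, so I(S;T) = H(S) - H(S|T) ✓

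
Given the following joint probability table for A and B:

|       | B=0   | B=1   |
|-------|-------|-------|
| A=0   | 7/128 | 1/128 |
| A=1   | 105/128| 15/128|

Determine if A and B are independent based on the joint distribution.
Marginal P(A) (row sums):
  P(A=0) = 7/128 + 1/128 = 1/16
  P(A=1) = 105/128 + 15/128 = 15/16
Marginal P(B) (column sums):
  P(B=0) = 7/128 + 105/128 = 7/8
  P(B=1) = 1/128 + 15/128 = 1/8

A and B are independent iff P(A=i,B=j) = P(A=i)·P(B=j) for every cell.
  P(A=0)·P(B=0) = 1/16 × 7/8 = 7/128 = P(A=0,B=0) ✓
  P(A=0)·P(B=1) = 1/16 × 1/8 = 1/128 = P(A=0,B=1) ✓
  P(A=1)·P(B=0) = 15/16 × 7/8 = 105/128 = P(A=1,B=0) ✓
  P(A=1)·P(B=1) = 15/16 × 1/8 = 15/128 = P(A=1,B=1) ✓

Yes, A and B are independent: every cell factors, so I(A;B) = 0 bits.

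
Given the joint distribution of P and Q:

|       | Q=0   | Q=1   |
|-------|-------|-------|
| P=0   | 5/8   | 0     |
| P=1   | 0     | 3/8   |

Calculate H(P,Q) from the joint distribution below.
H(P,Q) = -Σ P(P,Q) log₂ P(P,Q), summed over the non-zero cells:
H(P,Q) = -[(5/8)·log₂(5/8) + (3/8)·log₂(3/8)]
  = 0.4238 + 0.5306
  = 0.9544 bits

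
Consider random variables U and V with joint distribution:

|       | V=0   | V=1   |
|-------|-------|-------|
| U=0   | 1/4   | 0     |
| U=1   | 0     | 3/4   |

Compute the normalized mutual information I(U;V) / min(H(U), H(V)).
Marginal P(U) (row sums):
  P(U=0) = 1/4 + 0 = 1/4
  P(U=1) = 0 + 3/4 = 3/4
Marginal P(V) (column sums):
  P(V=0) = 1/4 + 0 = 1/4
  P(V=1) = 0 + 3/4 = 3/4

H(U) = -[(1/4)·log₂(1/4) + (3/4)·log₂(3/4)]
  = 0.5000 + 0.3113
  = 0.8113 bits
H(V) = -[(1/4)·log₂(1/4) + (3/4)·log₂(3/4)]
  = 0.5000 + 0.3113
  = 0.8113 bits
H(U,V) = -[(1/4)·log₂(1/4) + (3/4)·log₂(3/4)]
  = 0.5000 + 0.3113
  = 0.8113 bits

I(U;V) = H(U) + H(V) - H(U,V)
  = 0.8113 + 0.8113 - 0.8113
  = 0.8113 bits

min(H(U), H(V)) = min(0.8113, 0.8113) = 0.8113 bits
Normalized MI = 0.8113 / 0.8113 = 1.0000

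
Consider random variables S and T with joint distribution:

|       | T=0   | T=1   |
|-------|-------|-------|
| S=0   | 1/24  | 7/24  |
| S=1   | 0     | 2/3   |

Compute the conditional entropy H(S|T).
Marginal P(T) (column sums):
  P(T=0) = 1/24 + 0 = 1/24
  P(T=1) = 7/24 + 2/3 = 23/24

H(S|T) = -Σ P(S,T)·log₂ P(S|T), where P(S|T) = P(S,T) / P(T)
  (cells with P(S,T) = 0 contribute 0)
  (S=0,T=0): P(S|T) = (1/24)/(1/24) = 1;  -(1/24)·log₂(1) = 0.0000
  (S=0,T=1): P(S|T) = (7/24)/(23/24) = 7/23;  -(7/24)·log₂(7/23) = 0.5006
  (S=1,T=1): P(S|T) = (2/3)/(23/24) = 16/23;  -(2/3)·log₂(16/23) = 0.3490
H(S|T) = 0.0000 + 0.5006 + 0.3490
  = 0.8496 bits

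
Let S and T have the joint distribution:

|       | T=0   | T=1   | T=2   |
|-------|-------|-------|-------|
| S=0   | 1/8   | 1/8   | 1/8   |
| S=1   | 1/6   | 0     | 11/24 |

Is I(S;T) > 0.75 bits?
Marginal P(S) (row sums):
  P(S=0) = 1/8 + 1/8 + 1/8 = 3/8
  P(S=1) = 1/6 + 0 + 11/24 = 5/8
Marginal P(T) (column sums):
  P(T=0) = 1/8 + 1/6 = 7/24
  P(T=1) = 1/8 + 0 = 1/8
  P(T=2) = 1/8 + 11/24 = 7/12

H(S) = -[(3/8)·log₂(3/8) + (5/8)·log₂(5/8)]
  = 0.5306 + 0.4238
  = 0.9544 bits
H(T) = -[(7/24)·log₂(7/24) + (1/8)·log₂(1/8) + (7/12)·log₂(7/12)]
  = 0.5185 + 0.3750 + 0.4536
  = 1.3471 bits
H(S,T) = -[(1/8)·log₂(1/8) + (1/8)·log₂(1/8) + (1/8)·log₂(1/8) + (1/6)·log₂(1/6) + (11/24)·log₂(11/24)]
  = 0.3750 + 0.3750 + 0.3750 + 0.4308 + 0.5159
  = 2.0717 bits

I(S;T) = H(S) + H(T) - H(S,T)
  = 0.9544 + 1.3471 - 2.0717
  = 0.2298 bits

No. I(S;T) = 0.2298 bits, which is ≤ 0.75 bits.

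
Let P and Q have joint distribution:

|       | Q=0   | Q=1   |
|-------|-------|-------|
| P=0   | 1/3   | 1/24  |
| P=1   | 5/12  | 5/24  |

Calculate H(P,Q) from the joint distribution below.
H(P,Q) = -Σ P(P,Q) log₂ P(P,Q), summed over the non-zero cells:
H(P,Q) = -[(1/3)·log₂(1/3) + (1/24)·log₂(1/24) + (5/12)·log₂(5/12) + (5/24)·log₂(5/24)]
  = 0.5283 + 0.1910 + 0.5263 + 0.4715
  = 1.7171 bits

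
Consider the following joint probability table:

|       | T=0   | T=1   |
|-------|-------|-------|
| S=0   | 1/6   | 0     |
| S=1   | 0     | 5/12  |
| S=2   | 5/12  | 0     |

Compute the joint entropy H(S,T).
H(S,T) = -Σ P(S,T) log₂ P(S,T), summed over the non-zero cells:
H(S,T) = -[(1/6)·log₂(1/6) + (5/12)·log₂(5/12) + (5/12)·log₂(5/12)]
  = 0.4308 + 0.5263 + 0.5263
  = 1.4834 bits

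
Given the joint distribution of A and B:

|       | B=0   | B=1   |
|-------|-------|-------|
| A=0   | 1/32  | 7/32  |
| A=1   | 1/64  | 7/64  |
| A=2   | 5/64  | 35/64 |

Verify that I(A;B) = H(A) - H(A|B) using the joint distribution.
Left side, from I(A;B) = H(A) + H(B) - H(A,B):
Marginal P(A) (row sums):
  P(A=0) = 1/32 + 7/32 = 1/4
  P(A=1) = 1/64 + 7/64 = 1/8
  P(A=2) = 5/64 + 35/64 = 5/8
Marginal P(B) (column sums):
  P(B=0) = 1/32 + 1/64 + 5/64 = 1/8
  P(B=1) = 7/32 + 7/64 + 35/64 = 7/8

H(A) = -[(1/4)·log₂(1/4) + (1/8)·log₂(1/8) + (5/8)·log₂(5/8)]
  = 0.5000 + 0.3750 + 0.4238
  = 1.2988 bits
H(B) = -[(1/8)·log₂(1/8) + (7/8)·log₂(7/8)]
  = 0.3750 + 0.1686
  = 0.5436 bits
H(A,B) = -[(1/32)·log₂(1/32) + (7/32)·log₂(7/32) + (1/64)·log₂(1/64) + (7/64)·log₂(7/64) + (5/64)·log₂(5/64) + (35/64)·log₂(35/64)]
  = 0.1563 + 0.4796 + 0.0938 + 0.3492 + 0.2873 + 0.4762
  = 1.8424 bits

I(A;B) = H(A) + H(B) - H(A,B)
  = 1.2988 + 0.5436 - 1.8424
  = 0.0000 bits

Right side, with H(A|B) computed directly from the conditional probabilities:
H(A|B) = -Σ P(A,B)·log₂ P(A|B), where P(A|B) = P(A,B) / P(B)
  (A=0,B=0): P(A|B) = (1/32)/(1/8) = 1/4;  -(1/32)·log₂(1/4) = 0.0625
  (A=0,B=1): P(A|B) = (7/32)/(7/8) = 1/4;  -(7/32)·log₂(1/4) = 0.4375
  (A=1,B=0): P(A|B) = (1/64)/(1/8) = 1/8;  -(1/64)·log₂(1/8) = 0.0469
  (A=1,B=1): P(A|B) = (7/64)/(7/8) = 1/8;  -(7/64)·log₂(1/8) = 0.3281
  (A=2,B=0): P(A|B) = (5/64)/(1/8) = 5/8;  -(5/64)·log₂(5/8) = 0.0530
  (A=2,B=1): P(A|B) = (35/64)/(7/8) = 5/8;  -(35/64)·log₂(5/8) = 0.3708
H(A|B) = 0.0625 + 0.4375 + 0.0469 + 0.3281 + 0.0530 + 0.3708
  = 1.2988 bits
H(A) - H(A|B) = 1.2988 - 1.2988 = 0.0000 bits

Both sides equal 0.0000 bits, so I(A;B) = H(A) - H(A|B) ✓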